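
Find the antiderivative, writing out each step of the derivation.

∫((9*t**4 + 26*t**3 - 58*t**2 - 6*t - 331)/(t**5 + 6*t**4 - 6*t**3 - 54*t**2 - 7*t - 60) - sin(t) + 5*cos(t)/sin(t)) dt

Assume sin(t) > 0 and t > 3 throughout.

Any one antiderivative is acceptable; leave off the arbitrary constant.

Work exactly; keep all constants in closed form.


Step 1. Rewrite: now ∫((9*t**4 + 26*t**3 - 58*t**2 - 6*t - 331)/(t**5 + 6*t**4 - 6*t**3 - 54*t**2 - 7*t - 60)) dt + ∫(5*cos(t)/sin(t)) dt + ∫(-sin(t)) dt.
Step 2. Evaluate the standard form: now cos(t) + ∫((9*t**4 + 26*t**3 - 58*t**2 - 6*t - 331)/(t**5 + 6*t**4 - 6*t**3 - 54*t**2 - 7*t - 60)) dt + ∫(5*cos(t)/sin(t)) dt.
Step 3. Substitute u = sin(t), turning ∫(5*cos(t)/sin(t)) dt into ∫(5/u) du: now cos(t) + ∫(5/u) du + ∫((9*t**4 + 26*t**3 - 58*t**2 - 6*t - 331)/(t**5 + 6*t**4 - 6*t**3 - 54*t**2 - 7*t - 60)) dt.
Step 4. Evaluate the standard form [assuming u > 0]: now 5*log(u) + cos(t) + ∫((9*t**4 + 26*t**3 - 58*t**2 - 6*t - 331)/(t**5 + 6*t**4 - 6*t**3 - 54*t**2 - 7*t - 60)) dt.
Step 5. Substitute back u = sin(t): now 5*log(sin(t)) + cos(t) + ∫((9*t**4 + 26*t**3 - 58*t**2 - 6*t - 331)/(t**5 + 6*t**4 - 6*t**3 - 54*t**2 - 7*t - 60)) dt.
Step 6. Decompose ∫((9*t**4 + 26*t**3 - 58*t**2 - 6*t - 331)/(t**5 + 6*t**4 - 6*t**3 - 54*t**2 - 7*t - 60)) dt by partial fractions, (9*t**4 + 26*t**3 - 58*t**2 - 6*t - 331)/(t**5 + 6*t**4 - 6*t**3 - 54*t**2 - 7*t - 60) = 4/(t**2 + 1) + 3/(t + 5) + 5/(t + 4) + 1/(t - 3): now 5*log(sin(t)) + cos(t) + ∫(1/(t - 3)) dt + ∫(5/(t + 4)) dt + ∫(3/(t + 5)) dt + ∫(4/(t**2 + 1)) dt.
Step 7. Evaluate the standard form [assuming t > -4]: now 5*log(t + 4) + 5*log(sin(t)) + cos(t) + ∫(1/(t - 3)) dt + ∫(3/(t + 5)) dt + ∫(4/(t**2 + 1)) dt.
Step 8. Evaluate the standard form [assuming t > 3]: now log(t - 3) + 5*log(t + 4) + 5*log(sin(t)) + cos(t) + ∫(3/(t + 5)) dt + ∫(4/(t**2 + 1)) dt.
Step 9. Evaluate the standard form [assuming t > -5]: now log(t - 3) + 5*log(t + 4) + 3*log(t + 5) + 5*log(sin(t)) + cos(t) + ∫(4/(t**2 + 1)) dt.
Step 10. Evaluate the standard form: now log(t - 3) + 5*log(t + 4) + 3*log(t + 5) + 5*log(sin(t)) + cos(t) + 4*atan(t).
Answer: log(t - 3) + 5*log(t + 4) + 3*log(t + 5) + 5*log(sin(t)) + cos(t) + 4*atan(t).


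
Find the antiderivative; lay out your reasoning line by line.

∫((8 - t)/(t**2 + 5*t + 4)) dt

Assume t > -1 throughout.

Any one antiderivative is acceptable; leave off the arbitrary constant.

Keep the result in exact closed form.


Step 1. Decompose ∫((8 - t)/(t**2 + 5*t + 4)) dt by partial fractions, (8 - t)/(t**2 + 5*t + 4) = -4/(t + 4) + 3/(t + 1): now ∫(3/(t + 1)) dt + ∫(-4/(t + 4)) dt.
Step 2. Evaluate the standard form [assuming t > -1]: now 3*log(t + 1) + ∫(-4/(t + 4)) dt.
Step 3. Evaluate the standard form [assuming t > -4]: now 3*log(t + 1) - 4*log(t + 4).
Answer: 3*log(t + 1) - 4*log(t + 4).


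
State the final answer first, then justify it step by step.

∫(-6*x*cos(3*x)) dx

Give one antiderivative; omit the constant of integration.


The answer is -2*x*sin(3*x) - 2*cos(3*x)/3.
Step 1. Integrate ∫(-6*x*cos(3*x)) dx by parts with u = x, dv = (-6*cos(3*x)) dx, so v = -2*sin(3*x): now -2*x*sin(3*x) + ∫(2*sin(3*x)) dx.
Step 2. Evaluate the standard form: now -2*x*sin(3*x) - 2*cos(3*x)/3.
Answer: -2*x*sin(3*x) - 2*cos(3*x)/3.


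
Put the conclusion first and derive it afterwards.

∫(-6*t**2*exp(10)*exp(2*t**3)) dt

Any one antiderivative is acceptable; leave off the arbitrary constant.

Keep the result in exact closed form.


The answer is -exp(2*t**3 + 10).
Step 1. Substitute u = t**3 + 5, turning ∫(-6*t**2*exp(10)*exp(2*t**3)) dt into ∫(-2*exp(2*u)) du: now ∫(-2*exp(2*u)) du.
Step 2. Evaluate the standard form: now -exp(2*u).
Step 3. Substitute back u = t**3 + 5: now -exp(2*t**3 + 10).
Answer: -exp(2*t**3 + 10).


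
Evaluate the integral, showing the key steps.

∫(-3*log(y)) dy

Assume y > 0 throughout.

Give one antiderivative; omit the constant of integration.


Step 1. Integrate ∫(-3*log(y)) dy by parts with u = log(y), dv = (-3) dy, so v = -3*y [assuming y > 0]: now -3*y*log(y) + ∫(3) dy.
Step 2. Evaluate the standard form: now -3*y*log(y) + 3*y.
Answer: -3*y*log(y) + 3*y.


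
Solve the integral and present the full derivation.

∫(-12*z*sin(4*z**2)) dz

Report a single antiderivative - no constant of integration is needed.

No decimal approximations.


Step 1. Substitute u = z**2, turning ∫(-12*z*sin(4*z**2)) dz into ∫(-6*sin(4*u)) du: now ∫(-6*sin(4*u)) du.
Step 2. Evaluate the standard form: now 3*cos(4*u)/2.
Step 3. Substitute back u = z**2: now 3*cos(4*z**2)/2.
Answer: 3*cos(4*z**2)/2.


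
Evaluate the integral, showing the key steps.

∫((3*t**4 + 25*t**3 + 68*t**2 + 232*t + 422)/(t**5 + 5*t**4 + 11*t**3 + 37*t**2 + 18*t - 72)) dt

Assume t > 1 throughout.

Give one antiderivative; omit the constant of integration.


Step 1. Decompose ∫((3*t**4 + 25*t**3 + 68*t**2 + 232*t + 422)/(t**5 + 5*t**4 + 11*t**3 + 37*t**2 + 18*t - 72)) dt by partial fractions, (3*t**4 + 25*t**3 + 68*t**2 + 232*t + 422)/(t**5 + 5*t**4 + 11*t**3 + 37*t**2 + 18*t - 72) = -1/(t**2 + 9) - 1/(t + 4) - 1/(t + 2) + 5/(t - 1): now ∫(5/(t - 1)) dt + ∫(-1/(t + 2)) dt + ∫(-1/(t + 4)) dt + ∫(-1/(t**2 + 9)) dt.
Step 2. Evaluate the standard form [assuming t > 1]: now 5*log(t - 1) + ∫(-1/(t + 2)) dt + ∫(-1/(t + 4)) dt + ∫(-1/(t**2 + 9)) dt.
Step 3. Evaluate the standard form [assuming t > -4]: now 5*log(t - 1) - log(t + 4) + ∫(-1/(t + 2)) dt + ∫(-1/(t**2 + 9)) dt.
Step 4. Evaluate the standard form [assuming t > -2]: now 5*log(t - 1) - log(t + 2) - log(t + 4) + ∫(-1/(t**2 + 9)) dt.
Step 5. Evaluate the standard form: now 5*log(t - 1) - log(t + 2) - log(t + 4) - atan(t/3)/3.
Answer: 5*log(t - 1) - log(t + 2) - log(t + 4) - atan(t/3)/3.


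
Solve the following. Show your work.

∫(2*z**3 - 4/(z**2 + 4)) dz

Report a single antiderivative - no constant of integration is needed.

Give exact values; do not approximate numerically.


Step 1. Rewrite: now ∫(2*z**3) dz + ∫(-4/(z**2 + 4)) dz.
Step 2. Evaluate the standard form: now z**4/2 + ∫(-4/(z**2 + 4)) dz.
Step 3. Evaluate the standard form: now z**4/2 - 2*atan(z/2).
Answer: z**4/2 - 2*atan(z/2).


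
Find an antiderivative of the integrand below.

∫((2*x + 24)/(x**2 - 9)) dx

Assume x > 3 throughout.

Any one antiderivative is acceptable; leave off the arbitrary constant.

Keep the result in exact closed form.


Answer: 5*log(x - 3) - 3*log(x + 3).


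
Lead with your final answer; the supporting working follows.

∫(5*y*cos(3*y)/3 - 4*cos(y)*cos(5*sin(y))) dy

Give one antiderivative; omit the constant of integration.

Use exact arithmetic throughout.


The answer is 5*y*sin(3*y)/9 - 4*sin(5*sin(y))/5 + 5*cos(3*y)/27.
Step 1. Rewrite: now ∫(5*y*cos(3*y)/3) dy + ∫(-4*cos(y)*cos(5*sin(y))) dy.
Step 2. Integrate ∫(5*y*cos(3*y)/3) dy by parts with u = y, dv = (5*cos(3*y)/3) dy, so v = 5*sin(3*y)/9: now 5*y*sin(3*y)/9 + ∫(-4*cos(y)*cos(5*sin(y))) dy + ∫(-5*sin(3*y)/9) dy.
Step 3. Evaluate the standard form: now 5*y*sin(3*y)/9 + 5*cos(3*y)/27 + ∫(-4*cos(y)*cos(5*sin(y))) dy.
Step 4. Substitute u = sin(y), turning ∫(-4*cos(y)*cos(5*sin(y))) dy into ∫(-4*cos(5*u)) du: now 5*y*sin(3*y)/9 + 5*cos(3*y)/27 + ∫(-4*cos(5*u)) du.
Step 5. Evaluate the standard form: now 5*y*sin(3*y)/9 - 4*sin(5*u)/5 + 5*cos(3*y)/27.
Step 6. Substitute back u = sin(y): now 5*y*sin(3*y)/9 - 4*sin(5*sin(y))/5 + 5*cos(3*y)/27.
Answer: 5*y*sin(3*y)/9 - 4*sin(5*sin(y))/5 + 5*cos(3*y)/27.


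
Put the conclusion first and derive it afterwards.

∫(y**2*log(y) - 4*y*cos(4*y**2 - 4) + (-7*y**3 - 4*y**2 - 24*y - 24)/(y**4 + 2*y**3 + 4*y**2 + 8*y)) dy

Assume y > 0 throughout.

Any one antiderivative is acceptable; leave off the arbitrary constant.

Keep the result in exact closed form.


The answer is y**3*log(y)/3 - y**3/9 - 3*log(y) - 4*log(y + 2) - sin(4*y**2 - 4)/2 + atan(y/2).
Step 1. Rewrite: now ∫(-4*y*cos(4*y**2 - 4)) dy + ∫(y**2*log(y)) dy + ∫((-7*y**3 - 4*y**2 - 24*y - 24)/(y**4 + 2*y**3 + 4*y**2 + 8*y)) dy.
Step 2. Substitute u = y**2 - 1, turning ∫(-4*y*cos(4*y**2 - 4)) dy into ∫(-2*cos(4*u)) du: now ∫(y**2*log(y)) dy + ∫((-7*y**3 - 4*y**2 - 24*y - 24)/(y**4 + 2*y**3 + 4*y**2 + 8*y)) dy + ∫(-2*cos(4*u)) du.
Step 3. Evaluate the standard form: now -sin(4*u)/2 + ∫(y**2*log(y)) dy + ∫((-7*y**3 - 4*y**2 - 24*y - 24)/(y**4 + 2*y**3 + 4*y**2 + 8*y)) dy.
Step 4. Substitute back u = y**2 - 1: now -sin(4*y**2 - 4)/2 + ∫(y**2*log(y)) dy + ∫((-7*y**3 - 4*y**2 - 24*y - 24)/(y**4 + 2*y**3 + 4*y**2 + 8*y)) dy.
Step 5. Decompose ∫((-7*y**3 - 4*y**2 - 24*y - 24)/(y**4 + 2*y**3 + 4*y**2 + 8*y)) dy by partial fractions, (-7*y**3 - 4*y**2 - 24*y - 24)/(y**4 + 2*y**3 + 4*y**2 + 8*y) = 2/(y**2 + 4) - 4/(y + 2) - 3/y: now -sin(4*y**2 - 4)/2 + ∫(-3/y) dy + ∫(y**2*log(y)) dy + ∫(-4/(y + 2)) dy + ∫(2/(y**2 + 4)) dy.
Step 6. Evaluate the standard form [assuming y > -2]: now -4*log(y + 2) - sin(4*y**2 - 4)/2 + ∫(-3/y) dy + ∫(y**2*log(y)) dy + ∫(2/(y**2 + 4)) dy.
Step 7. Evaluate the standard form [assuming y > 0]: now -3*log(y) - 4*log(y + 2) - sin(4*y**2 - 4)/2 + ∫(y**2*log(y)) dy + ∫(2/(y**2 + 4)) dy.
Step 8. Evaluate the standard form: now -3*log(y) - 4*log(y + 2) - sin(4*y**2 - 4)/2 + atan(y/2) + ∫(y**2*log(y)) dy.
Step 9. Integrate ∫(y**2*log(y)) dy by parts with u = log(y), dv = (y**2) dy, so v = y**3/3 [assuming y > 0]: now y**3*log(y)/3 - 3*log(y) - 4*log(y + 2) - sin(4*y**2 - 4)/2 + atan(y/2) + ∫(-y**2/3) dy.
Step 10. Evaluate the standard form: now y**3*log(y)/3 - y**3/9 - 3*log(y) - 4*log(y + 2) - sin(4*y**2 - 4)/2 + atan(y/2).
Answer: y**3*log(y)/3 - y**3/9 - 3*log(y) - 4*log(y + 2) - sin(4*y**2 - 4)/2 + atan(y/2).


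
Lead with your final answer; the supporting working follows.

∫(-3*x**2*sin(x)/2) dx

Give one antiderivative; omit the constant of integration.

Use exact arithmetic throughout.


The answer is 3*x**2*cos(x)/2 - 3*x*sin(x) - 3*cos(x).
Step 1. Integrate ∫(-3*x**2*sin(x)/2) dx by parts with u = x**2, dv = (-3*sin(x)/2) dx, so v = 3*cos(x)/2: now 3*x**2*cos(x)/2 + ∫(-3*x*cos(x)) dx.
Step 2. Integrate ∫(-3*x*cos(x)) dx by parts with u = x, dv = (-3*cos(x)) dx, so v = -3*sin(x): now 3*x**2*cos(x)/2 - 3*x*sin(x) + ∫(3*sin(x)) dx.
Step 3. Evaluate the standard form: now 3*x**2*cos(x)/2 - 3*x*sin(x) - 3*cos(x).
Answer: 3*x**2*cos(x)/2 - 3*x*sin(x) - 3*cos(x).


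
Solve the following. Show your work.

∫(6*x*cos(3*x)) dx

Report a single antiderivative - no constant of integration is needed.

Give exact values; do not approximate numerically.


Step 1. Integrate ∫(6*x*cos(3*x)) dx by parts with u = x, dv = (6*cos(3*x)) dx, so v = 2*sin(3*x): now 2*x*sin(3*x) + ∫(-2*sin(3*x)) dx.
Step 2. Evaluate the standard form: now 2*x*sin(3*x) + 2*cos(3*x)/3.
Answer: 2*x*sin(3*x) + 2*cos(3*x)/3.


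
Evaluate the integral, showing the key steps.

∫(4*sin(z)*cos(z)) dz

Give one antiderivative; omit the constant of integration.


Step 1. Substitute u = sin(z), turning ∫(4*sin(z)*cos(z)) dz into ∫(4*u) du: now ∫(4*u) du.
Step 2. Evaluate the standard form: now 2*u**2.
Step 3. Substitute back u = sin(z): now 2*sin(z)**2.
Answer: 2*sin(z)**2.


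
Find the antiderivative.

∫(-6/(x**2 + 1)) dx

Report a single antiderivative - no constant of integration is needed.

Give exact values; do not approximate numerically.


Answer: -6*atan(x).


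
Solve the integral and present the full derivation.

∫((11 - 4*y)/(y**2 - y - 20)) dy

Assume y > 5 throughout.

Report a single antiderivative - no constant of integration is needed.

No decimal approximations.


Step 1. Decompose ∫((11 - 4*y)/(y**2 - y - 20)) dy by partial fractions, (11 - 4*y)/(y**2 - y - 20) = -3/(y + 4) - 1/(y - 5): now ∫(-1/(y - 5)) dy + ∫(-3/(y + 4)) dy.
Step 2. Evaluate the standard form [assuming y > -4]: now -3*log(y + 4) + ∫(-1/(y - 5)) dy.
Step 3. Evaluate the standard form [assuming y > 5]: now -log(y - 5) - 3*log(y + 4).
Answer: -log(y - 5) - 3*log(y + 4).


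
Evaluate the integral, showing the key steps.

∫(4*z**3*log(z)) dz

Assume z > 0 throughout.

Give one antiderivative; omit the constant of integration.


Step 1. Integrate ∫(4*z**3*log(z)) dz by parts with u = log(z), dv = (4*z**3) dz, so v = z**4 [assuming z > 0]: now z**4*log(z) + ∫(-z**3) dz.
Step 2. Evaluate the standard form: now z**4*log(z) - z**4/4.
Answer: z**4*log(z) - z**4/4.


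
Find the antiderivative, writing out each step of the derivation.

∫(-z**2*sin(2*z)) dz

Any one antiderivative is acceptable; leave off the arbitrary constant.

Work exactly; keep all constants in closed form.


Step 1. Integrate ∫(-z**2*sin(2*z)) dz by parts with u = z**2, dv = (-sin(2*z)) dz, so v = cos(2*z)/2: now z**2*cos(2*z)/2 + ∫(-z*cos(2*z)) dz.
Step 2. Integrate ∫(-z*cos(2*z)) dz by parts with u = z, dv = (-cos(2*z)) dz, so v = -sin(2*z)/2: now z**2*cos(2*z)/2 - z*sin(2*z)/2 + ∫(sin(2*z)/2) dz.
Step 3. Evaluate the standard form: now z**2*cos(2*z)/2 - z*sin(2*z)/2 - cos(2*z)/4.
Answer: z**2*cos(2*z)/2 - z*sin(2*z)/2 - cos(2*z)/4.


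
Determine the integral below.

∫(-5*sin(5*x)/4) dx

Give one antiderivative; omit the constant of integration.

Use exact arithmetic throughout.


Answer: cos(5*x)/4.


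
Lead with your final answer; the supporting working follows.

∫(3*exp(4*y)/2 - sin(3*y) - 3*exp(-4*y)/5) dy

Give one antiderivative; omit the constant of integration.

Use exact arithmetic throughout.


The answer is 3*exp(4*y)/8 + cos(3*y)/3 + 3*exp(-4*y)/20.
Step 1. Rewrite: now ∫(-3*exp(-4*y)/5) dy + ∫(3*exp(4*y)/2) dy + ∫(-sin(3*y)) dy.
Step 2. Evaluate the standard form: now cos(3*y)/3 + ∫(-3*exp(-4*y)/5) dy + ∫(3*exp(4*y)/2) dy.
Step 3. Evaluate the standard form: now cos(3*y)/3 + ∫(3*exp(4*y)/2) dy + 3*exp(-4*y)/20.
Step 4. Evaluate the standard form: now 3*exp(4*y)/8 + cos(3*y)/3 + 3*exp(-4*y)/20.
Answer: 3*exp(4*y)/8 + cos(3*y)/3 + 3*exp(-4*y)/20.


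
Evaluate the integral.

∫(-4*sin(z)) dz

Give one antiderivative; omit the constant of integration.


Answer: 4*cos(z).


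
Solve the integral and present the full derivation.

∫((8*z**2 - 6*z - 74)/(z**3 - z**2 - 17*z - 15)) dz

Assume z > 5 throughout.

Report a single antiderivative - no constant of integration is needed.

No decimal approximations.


Step 1. Decompose ∫((8*z**2 - 6*z - 74)/(z**3 - z**2 - 17*z - 15)) dz by partial fractions, (8*z**2 - 6*z - 74)/(z**3 - z**2 - 17*z - 15) = 1/(z + 3) + 5/(z + 1) + 2/(z - 5): now ∫(2/(z - 5)) dz + ∫(5/(z + 1)) dz + ∫(1/(z + 3)) dz.
Step 2. Evaluate the standard form [assuming z > -3]: now log(z + 3) + ∫(2/(z - 5)) dz + ∫(5/(z + 1)) dz.
Step 3. Evaluate the standard form [assuming z > -1]: now 5*log(z + 1) + log(z + 3) + ∫(2/(z - 5)) dz.
Step 4. Evaluate the standard form [assuming z > 5]: now 2*log(z - 5) + 5*log(z + 1) + log(z + 3).
Answer: 2*log(z - 5) + 5*log(z + 1) + log(z + 3).


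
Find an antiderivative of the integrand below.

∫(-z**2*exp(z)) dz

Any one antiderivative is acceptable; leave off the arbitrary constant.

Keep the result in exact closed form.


Answer: -z**2*exp(z) + 2*z*exp(z) - 2*exp(z).


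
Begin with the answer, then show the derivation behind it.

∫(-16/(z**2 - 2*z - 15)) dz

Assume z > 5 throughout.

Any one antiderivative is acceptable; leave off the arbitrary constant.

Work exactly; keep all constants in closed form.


The answer is -2*log(z - 5) + 2*log(z + 3).
Step 1. Decompose ∫(-16/(z**2 - 2*z - 15)) dz by partial fractions, -16/(z**2 - 2*z - 15) = 2/(z + 3) - 2/(z - 5): now ∫(-2/(z - 5)) dz + ∫(2/(z + 3)) dz.
Step 2. Evaluate the standard form [assuming z > 5]: now -2*log(z - 5) + ∫(2/(z + 3)) dz.
Step 3. Evaluate the standard form [assuming z > -3]: now -2*log(z - 5) + 2*log(z + 3).
Answer: -2*log(z - 5) + 2*log(z + 3).


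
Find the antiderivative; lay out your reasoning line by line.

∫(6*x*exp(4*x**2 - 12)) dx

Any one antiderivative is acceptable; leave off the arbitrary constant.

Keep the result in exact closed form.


Step 1. Substitute u = x**2 - 3, turning ∫(6*x*exp(4*x**2 - 12)) dx into ∫(3*exp(4*u)) du: now ∫(3*exp(4*u)) du.
Step 2. Evaluate the standard form: now 3*exp(4*u)/4.
Step 3. Substitute back u = x**2 - 3: now 3*exp(4*x**2 - 12)/4.
Answer: 3*exp(4*x**2 - 12)/4.


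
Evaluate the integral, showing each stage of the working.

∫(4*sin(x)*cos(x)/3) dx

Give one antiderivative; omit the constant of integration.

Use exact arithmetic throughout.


Step 1. Substitute u = sin(x), turning ∫(4*sin(x)*cos(x)/3) dx into ∫(4*u/3) du: now ∫(4*u/3) du.
Step 2. Evaluate the standard form: now 2*u**2/3.
Step 3. Substitute back u = sin(x): now 2*sin(x)**2/3.
Answer: 2*sin(x)**2/3.


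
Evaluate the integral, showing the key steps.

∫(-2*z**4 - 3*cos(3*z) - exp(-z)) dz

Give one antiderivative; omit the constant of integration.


Step 1. Rewrite: now ∫(-2*z**4) dz + ∫(-exp(-z)) dz + ∫(-3*cos(3*z)) dz.
Step 2. Evaluate the standard form: now -sin(3*z) + ∫(-2*z**4) dz + ∫(-exp(-z)) dz.
Step 3. Evaluate the standard form: now -sin(3*z) + ∫(-2*z**4) dz + exp(-z).
Step 4. Evaluate the standard form: now -2*z**5/5 - sin(3*z) + exp(-z).
Answer: -2*z**5/5 - sin(3*z) + exp(-z).


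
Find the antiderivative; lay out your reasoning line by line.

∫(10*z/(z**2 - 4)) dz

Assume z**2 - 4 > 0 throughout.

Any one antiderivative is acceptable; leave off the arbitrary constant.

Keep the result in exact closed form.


Step 1. Substitute u = z**2 - 4, turning ∫(10*z/(z**2 - 4)) dz into ∫(5/u) du: now ∫(5/u) du.
Step 2. Evaluate the standard form [assuming u > 0]: now 5*log(u).
Step 3. Substitute back u = z**2 - 4: now 5*log(z**2 - 4).
Answer: 5*log(z**2 - 4).


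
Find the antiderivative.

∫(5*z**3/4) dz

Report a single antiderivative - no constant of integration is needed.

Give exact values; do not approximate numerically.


Answer: 5*z**4/16.


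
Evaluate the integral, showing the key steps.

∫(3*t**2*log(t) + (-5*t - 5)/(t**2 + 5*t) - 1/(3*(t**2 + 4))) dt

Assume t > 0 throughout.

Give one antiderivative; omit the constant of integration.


Step 1. Rewrite: now ∫(3*t**2*log(t)) dt + ∫((-5*t - 5)/(t**2 + 5*t)) dt + ∫(-1/(3*(t**2 + 4))) dt.
Step 2. Decompose ∫((-5*t - 5)/(t**2 + 5*t)) dt by partial fractions, (-5*t - 5)/(t**2 + 5*t) = -4/(t + 5) - 1/t: now ∫(-1/t) dt + ∫(3*t**2*log(t)) dt + ∫(-4/(t + 5)) dt + ∫(-1/(3*(t**2 + 4))) dt.
Step 3. Evaluate the standard form [assuming t > -5]: now -4*log(t + 5) + ∫(-1/t) dt + ∫(3*t**2*log(t)) dt + ∫(-1/(3*(t**2 + 4))) dt.
Step 4. Evaluate the standard form [assuming t > 0]: now -log(t) - 4*log(t + 5) + ∫(3*t**2*log(t)) dt + ∫(-1/(3*(t**2 + 4))) dt.
Step 5. Integrate ∫(3*t**2*log(t)) dt by parts with u = log(t), dv = (3*t**2) dt, so v = t**3 [assuming t > 0]: now t**3*log(t) - log(t) - 4*log(t + 5) + ∫(-t**2) dt + ∫(-1/(3*(t**2 + 4))) dt.
Step 6. Evaluate the standard form: now t**3*log(t) - t**3/3 - log(t) - 4*log(t + 5) + ∫(-1/(3*(t**2 + 4))) dt.
Step 7. Evaluate the standard form: now t**3*log(t) - t**3/3 - log(t) - 4*log(t + 5) - atan(t/2)/6.
Answer: t**3*log(t) - t**3/3 - log(t) - 4*log(t + 5) - atan(t/2)/6.


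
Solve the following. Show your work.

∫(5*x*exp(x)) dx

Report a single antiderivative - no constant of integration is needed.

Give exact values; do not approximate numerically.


Step 1. Integrate ∫(5*x*exp(x)) dx by parts with u = x, dv = (5*exp(x)) dx, so v = 5*exp(x): now 5*x*exp(x) + ∫(-5*exp(x)) dx.
Step 2. Evaluate the standard form: now 5*x*exp(x) - 5*exp(x).
Answer: 5*x*exp(x) - 5*exp(x).


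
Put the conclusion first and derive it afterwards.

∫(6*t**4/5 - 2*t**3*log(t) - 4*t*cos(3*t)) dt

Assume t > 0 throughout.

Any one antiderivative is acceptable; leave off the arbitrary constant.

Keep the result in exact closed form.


The answer is 6*t**5/25 - t**4*log(t)/2 + t**4/8 - 4*t*sin(3*t)/3 - 4*cos(3*t)/9.
Step 1. Rewrite: now ∫(6*t**4/5) dt + ∫(-4*t*cos(3*t)) dt + ∫(-2*t**3*log(t)) dt.
Step 2. Integrate ∫(-4*t*cos(3*t)) dt by parts with u = t, dv = (-4*cos(3*t)) dt, so v = -4*sin(3*t)/3: now -4*t*sin(3*t)/3 + ∫(6*t**4/5) dt + ∫(-2*t**3*log(t)) dt + ∫(4*sin(3*t)/3) dt.
Step 3. Evaluate the standard form: now -4*t*sin(3*t)/3 - 4*cos(3*t)/9 + ∫(6*t**4/5) dt + ∫(-2*t**3*log(t)) dt.
Step 4. Evaluate the standard form: now 6*t**5/25 - 4*t*sin(3*t)/3 - 4*cos(3*t)/9 + ∫(-2*t**3*log(t)) dt.
Step 5. Integrate ∫(-2*t**3*log(t)) dt by parts with u = log(t), dv = (-2*t**3) dt, so v = -t**4/2 [assuming t > 0]: now 6*t**5/25 - t**4*log(t)/2 - 4*t*sin(3*t)/3 - 4*cos(3*t)/9 + ∫(t**3/2) dt.
Step 6. Evaluate the standard form: now 6*t**5/25 - t**4*log(t)/2 + t**4/8 - 4*t*sin(3*t)/3 - 4*cos(3*t)/9.
Answer: 6*t**5/25 - t**4*log(t)/2 + t**4/8 - 4*t*sin(3*t)/3 - 4*cos(3*t)/9.


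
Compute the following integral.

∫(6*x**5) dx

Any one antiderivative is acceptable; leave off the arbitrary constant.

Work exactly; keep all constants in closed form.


Answer: x**6.


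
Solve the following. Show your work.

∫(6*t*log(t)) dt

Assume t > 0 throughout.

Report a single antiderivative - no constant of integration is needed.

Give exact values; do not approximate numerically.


Step 1. Integrate ∫(6*t*log(t)) dt by parts with u = log(t), dv = (6*t) dt, so v = 3*t**2 [assuming t > 0]: now 3*t**2*log(t) + ∫(-3*t) dt.
Step 2. Evaluate the standard form: now 3*t**2*log(t) - 3*t**2/2.
Answer: 3*t**2*log(t) - 3*t**2/2.


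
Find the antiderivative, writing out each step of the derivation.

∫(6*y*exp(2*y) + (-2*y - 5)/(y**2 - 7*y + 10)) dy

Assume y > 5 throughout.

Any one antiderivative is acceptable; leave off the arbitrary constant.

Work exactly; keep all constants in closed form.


Step 1. Rewrite: now ∫(6*y*exp(2*y)) dy + ∫((-2*y - 5)/(y**2 - 7*y + 10)) dy.
Step 2. Integrate ∫(6*y*exp(2*y)) dy by parts with u = y, dv = (6*exp(2*y)) dy, so v = 3*exp(2*y): now 3*y*exp(2*y) + ∫((-2*y - 5)/(y**2 - 7*y + 10)) dy + ∫(-3*exp(2*y)) dy.
Step 3. Evaluate the standard form: now 3*y*exp(2*y) - 3*exp(2*y)/2 + ∫((-2*y - 5)/(y**2 - 7*y + 10)) dy.
Step 4. Decompose ∫((-2*y - 5)/(y**2 - 7*y + 10)) dy by partial fractions, (-2*y - 5)/(y**2 - 7*y + 10) = 3/(y - 2) - 5/(y - 5): now 3*y*exp(2*y) - 3*exp(2*y)/2 + ∫(-5/(y - 5)) dy + ∫(3/(y - 2)) dy.
Step 5. Evaluate the standard form [assuming y > 5]: now 3*y*exp(2*y) - 3*exp(2*y)/2 - 5*log(y - 5) + ∫(3/(y - 2)) dy.
Step 6. Evaluate the standard form [assuming y > 2]: now 3*y*exp(2*y) - 3*exp(2*y)/2 - 5*log(y - 5) + 3*log(y - 2).
Answer: 3*y*exp(2*y) - 3*exp(2*y)/2 - 5*log(y - 5) + 3*log(y - 2).


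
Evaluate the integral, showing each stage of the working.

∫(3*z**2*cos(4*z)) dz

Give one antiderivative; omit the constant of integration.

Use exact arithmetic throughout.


Step 1. Integrate ∫(3*z**2*cos(4*z)) dz by parts with u = z**2, dv = (3*cos(4*z)) dz, so v = 3*sin(4*z)/4: now 3*z**2*sin(4*z)/4 + ∫(-3*z*sin(4*z)/2) dz.
Step 2. Integrate ∫(-3*z*sin(4*z)/2) dz by parts with u = z, dv = (-3*sin(4*z)/2) dz, so v = 3*cos(4*z)/8: now 3*z**2*sin(4*z)/4 + 3*z*cos(4*z)/8 + ∫(-3*cos(4*z)/8) dz.
Step 3. Evaluate the standard form: now 3*z**2*sin(4*z)/4 + 3*z*cos(4*z)/8 - 3*sin(4*z)/32.
Answer: 3*z**2*sin(4*z)/4 + 3*z*cos(4*z)/8 - 3*sin(4*z)/32.


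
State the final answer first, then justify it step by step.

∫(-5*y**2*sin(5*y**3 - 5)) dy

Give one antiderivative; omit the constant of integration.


The answer is cos(5*y**3 - 5)/3.
Step 1. Substitute u = y**3 - 1, turning ∫(-5*y**2*sin(5*y**3 - 5)) dy into ∫(-5*sin(5*u)/3) du: now ∫(-5*sin(5*u)/3) du.
Step 2. Evaluate the standard form: now cos(5*u)/3.
Step 3. Substitute back u = y**3 - 1: now cos(5*y**3 - 5)/3.
Answer: cos(5*y**3 - 5)/3.


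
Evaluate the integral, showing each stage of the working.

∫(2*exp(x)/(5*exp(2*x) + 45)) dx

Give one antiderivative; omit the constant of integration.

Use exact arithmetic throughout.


Step 1. Substitute u = exp(x), turning ∫(2*exp(x)/(5*exp(2*x) + 45)) dx into ∫(2/(5*(u**2 + 9))) du: now ∫(2/(5*(u**2 + 9))) du.
Step 2. Evaluate the standard form: now 2*atan(u/3)/15.
Step 3. Substitute back u = exp(x): now 2*atan(exp(x)/3)/15.
Answer: 2*atan(exp(x)/3)/15.


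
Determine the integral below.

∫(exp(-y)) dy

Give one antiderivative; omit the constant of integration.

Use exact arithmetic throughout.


Answer: -exp(-y).


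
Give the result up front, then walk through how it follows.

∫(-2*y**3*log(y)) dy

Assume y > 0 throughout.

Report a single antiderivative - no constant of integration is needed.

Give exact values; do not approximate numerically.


The answer is -y**4*log(y)/2 + y**4/8.
Step 1. Integrate ∫(-2*y**3*log(y)) dy by parts with u = log(y), dv = (-2*y**3) dy, so v = -y**4/2 [assuming y > 0]: now -y**4*log(y)/2 + ∫(y**3/2) dy.
Step 2. Evaluate the standard form: now -y**4*log(y)/2 + y**4/8.
Answer: -y**4*log(y)/2 + y**4/8.


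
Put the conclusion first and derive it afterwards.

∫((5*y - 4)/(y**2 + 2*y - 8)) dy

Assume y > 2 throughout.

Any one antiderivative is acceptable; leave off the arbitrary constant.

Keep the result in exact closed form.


The answer is log(y - 2) + 4*log(y + 4).
Step 1. Decompose ∫((5*y - 4)/(y**2 + 2*y - 8)) dy by partial fractions, (5*y - 4)/(y**2 + 2*y - 8) = 4/(y + 4) + 1/(y - 2): now ∫(1/(y - 2)) dy + ∫(4/(y + 4)) dy.
Step 2. Evaluate the standard form [assuming y > 2]: now log(y - 2) + ∫(4/(y + 4)) dy.
Step 3. Evaluate the standard form [assuming y > -4]: now log(y - 2) + 4*log(y + 4).
Answer: log(y - 2) + 4*log(y + 4).


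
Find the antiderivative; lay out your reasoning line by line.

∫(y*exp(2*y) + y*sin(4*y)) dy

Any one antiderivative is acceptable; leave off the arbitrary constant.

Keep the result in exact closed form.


Step 1. Rewrite: now ∫(y*exp(2*y)) dy + ∫(y*sin(4*y)) dy.
Step 2. Integrate ∫(y*sin(4*y)) dy by parts with u = y, dv = (sin(4*y)) dy, so v = -cos(4*y)/4: now -y*cos(4*y)/4 + ∫(y*exp(2*y)) dy + ∫(cos(4*y)/4) dy.
Step 3. Evaluate the standard form: now -y*cos(4*y)/4 + sin(4*y)/16 + ∫(y*exp(2*y)) dy.
Step 4. Integrate ∫(y*exp(2*y)) dy by parts with u = y, dv = (exp(2*y)) dy, so v = exp(2*y)/2: now y*exp(2*y)/2 - y*cos(4*y)/4 + sin(4*y)/16 + ∫(-exp(2*y)/2) dy.
Step 5. Evaluate the standard form: now y*exp(2*y)/2 - y*cos(4*y)/4 - exp(2*y)/4 + sin(4*y)/16.
Answer: y*exp(2*y)/2 - y*cos(4*y)/4 - exp(2*y)/4 + sin(4*y)/16.


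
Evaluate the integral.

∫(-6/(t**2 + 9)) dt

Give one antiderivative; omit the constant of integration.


Answer: -2*atan(t/3).


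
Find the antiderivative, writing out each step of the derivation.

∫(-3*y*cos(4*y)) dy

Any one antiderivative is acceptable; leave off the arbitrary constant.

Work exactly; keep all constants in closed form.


Step 1. Integrate ∫(-3*y*cos(4*y)) dy by parts with u = y, dv = (-3*cos(4*y)) dy, so v = -3*sin(4*y)/4: now -3*y*sin(4*y)/4 + ∫(3*sin(4*y)/4) dy.
Step 2. Evaluate the standard form: now -3*y*sin(4*y)/4 - 3*cos(4*y)/16.
Answer: -3*y*sin(4*y)/4 - 3*cos(4*y)/16.


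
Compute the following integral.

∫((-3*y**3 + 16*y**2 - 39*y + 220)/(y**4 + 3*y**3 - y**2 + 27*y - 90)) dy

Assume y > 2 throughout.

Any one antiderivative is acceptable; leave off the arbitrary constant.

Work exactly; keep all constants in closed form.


Answer: 2*log(y - 2) - 5*log(y + 5) - 4*atan(y/3)/3.


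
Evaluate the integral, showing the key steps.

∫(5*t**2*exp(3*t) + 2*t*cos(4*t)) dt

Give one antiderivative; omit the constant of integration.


Step 1. Rewrite: now ∫(2*t*cos(4*t)) dt + ∫(5*t**2*exp(3*t)) dt.
Step 2. Integrate ∫(2*t*cos(4*t)) dt by parts with u = t, dv = (2*cos(4*t)) dt, so v = sin(4*t)/2: now t*sin(4*t)/2 + ∫(5*t**2*exp(3*t)) dt + ∫(-sin(4*t)/2) dt.
Step 3. Evaluate the standard form: now t*sin(4*t)/2 + cos(4*t)/8 + ∫(5*t**2*exp(3*t)) dt.
Step 4. Integrate ∫(5*t**2*exp(3*t)) dt by parts with u = t**2, dv = (5*exp(3*t)) dt, so v = 5*exp(3*t)/3: now 5*t**2*exp(3*t)/3 + t*sin(4*t)/2 + cos(4*t)/8 + ∫(-10*t*exp(3*t)/3) dt.
Step 5. Integrate ∫(-10*t*exp(3*t)/3) dt by parts with u = t, dv = (-10*exp(3*t)/3) dt, so v = -10*exp(3*t)/9: now 5*t**2*exp(3*t)/3 - 10*t*exp(3*t)/9 + t*sin(4*t)/2 + cos(4*t)/8 + ∫(10*exp(3*t)/9) dt.
Step 6. Evaluate the standard form: now 5*t**2*exp(3*t)/3 - 10*t*exp(3*t)/9 + t*sin(4*t)/2 + 10*exp(3*t)/27 + cos(4*t)/8.
Answer: 5*t**2*exp(3*t)/3 - 10*t*exp(3*t)/9 + t*sin(4*t)/2 + 10*exp(3*t)/27 + cos(4*t)/8.


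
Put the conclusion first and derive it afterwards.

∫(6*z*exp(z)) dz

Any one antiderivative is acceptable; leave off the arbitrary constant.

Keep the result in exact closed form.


The answer is 6*z*exp(z) - 6*exp(z).
Step 1. Integrate ∫(6*z*exp(z)) dz by parts with u = z, dv = (6*exp(z)) dz, so v = 6*exp(z): now 6*z*exp(z) + ∫(-6*exp(z)) dz.
Step 2. Evaluate the standard form: now 6*z*exp(z) - 6*exp(z).
Answer: 6*z*exp(z) - 6*exp(z).


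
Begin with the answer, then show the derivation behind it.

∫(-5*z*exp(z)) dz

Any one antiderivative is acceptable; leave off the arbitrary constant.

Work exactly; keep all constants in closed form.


The answer is -5*z*exp(z) + 5*exp(z).
Step 1. Integrate ∫(-5*z*exp(z)) dz by parts with u = z, dv = (-5*exp(z)) dz, so v = -5*exp(z): now -5*z*exp(z) + ∫(5*exp(z)) dz.
Step 2. Evaluate the standard form: now -5*z*exp(z) + 5*exp(z).
Answer: -5*z*exp(z) + 5*exp(z).


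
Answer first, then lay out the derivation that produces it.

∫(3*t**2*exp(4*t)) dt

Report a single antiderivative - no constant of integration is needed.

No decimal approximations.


The answer is 3*t**2*exp(4*t)/4 - 3*t*exp(4*t)/8 + 3*exp(4*t)/32.
Step 1. Integrate ∫(3*t**2*exp(4*t)) dt by parts with u = t**2, dv = (3*exp(4*t)) dt, so v = 3*exp(4*t)/4: now 3*t**2*exp(4*t)/4 + ∫(-3*t*exp(4*t)/2) dt.
Step 2. Integrate ∫(-3*t*exp(4*t)/2) dt by parts with u = t, dv = (-3*exp(4*t)/2) dt, so v = -3*exp(4*t)/8: now 3*t**2*exp(4*t)/4 - 3*t*exp(4*t)/8 + ∫(3*exp(4*t)/8) dt.
Step 3. Evaluate the standard form: now 3*t**2*exp(4*t)/4 - 3*t*exp(4*t)/8 + 3*exp(4*t)/32.
Answer: 3*t**2*exp(4*t)/4 - 3*t*exp(4*t)/8 + 3*exp(4*t)/32.


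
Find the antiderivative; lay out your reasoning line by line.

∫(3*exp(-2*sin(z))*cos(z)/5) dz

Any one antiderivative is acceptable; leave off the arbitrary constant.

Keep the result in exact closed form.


Step 1. Substitute u = sin(z), turning ∫(3*exp(-2*sin(z))*cos(z)/5) dz into ∫(3*exp(-2*u)/5) du: now ∫(3*exp(-2*u)/5) du.
Step 2. Evaluate the standard form: now -3*exp(-2*u)/10.
Step 3. Substitute back u = sin(z): now -3*exp(-2*sin(z))/10.
Answer: -3*exp(-2*sin(z))/10.


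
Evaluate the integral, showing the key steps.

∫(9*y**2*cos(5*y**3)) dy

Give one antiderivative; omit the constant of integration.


Step 1. Substitute u = y**3, turning ∫(9*y**2*cos(5*y**3)) dy into ∫(3*cos(5*u)) du: now ∫(3*cos(5*u)) du.
Step 2. Evaluate the standard form: now 3*sin(5*u)/5.
Step 3. Substitute back u = y**3: now 3*sin(5*y**3)/5.
Answer: 3*sin(5*y**3)/5.


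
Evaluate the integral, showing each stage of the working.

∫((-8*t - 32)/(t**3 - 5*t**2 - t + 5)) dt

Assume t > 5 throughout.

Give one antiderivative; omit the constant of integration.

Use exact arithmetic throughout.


Step 1. Decompose ∫((-8*t - 32)/(t**3 - 5*t**2 - t + 5)) dt by partial fractions, (-8*t - 32)/(t**3 - 5*t**2 - t + 5) = -2/(t + 1) + 5/(t - 1) - 3/(t - 5): now ∫(-3/(t - 5)) dt + ∫(5/(t - 1)) dt + ∫(-2/(t + 1)) dt.
Step 2. Evaluate the standard form [assuming t > -1]: now -2*log(t + 1) + ∫(-3/(t - 5)) dt + ∫(5/(t - 1)) dt.
Step 3. Evaluate the standard form [assuming t > 5]: now -3*log(t - 5) - 2*log(t + 1) + ∫(5/(t - 1)) dt.
Step 4. Evaluate the standard form [assuming t > 1]: now -3*log(t - 5) + 5*log(t - 1) - 2*log(t + 1).
Answer: -3*log(t - 5) + 5*log(t - 1) - 2*log(t + 1).


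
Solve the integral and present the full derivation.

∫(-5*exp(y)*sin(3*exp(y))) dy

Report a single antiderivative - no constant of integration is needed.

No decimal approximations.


Step 1. Substitute u = exp(y), turning ∫(-5*exp(y)*sin(3*exp(y))) dy into ∫(-5*sin(3*u)) du: now ∫(-5*sin(3*u)) du.
Step 2. Evaluate the standard form: now 5*cos(3*u)/3.
Step 3. Substitute back u = exp(y): now 5*cos(3*exp(y))/3.
Answer: 5*cos(3*exp(y))/3.


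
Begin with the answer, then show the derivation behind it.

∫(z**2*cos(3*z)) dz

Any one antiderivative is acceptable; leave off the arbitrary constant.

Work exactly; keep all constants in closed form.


The answer is z**2*sin(3*z)/3 + 2*z*cos(3*z)/9 - 2*sin(3*z)/27.
Step 1. Integrate ∫(z**2*cos(3*z)) dz by parts with u = z**2, dv = (cos(3*z)) dz, so v = sin(3*z)/3: now z**2*sin(3*z)/3 + ∫(-2*z*sin(3*z)/3) dz.
Step 2. Integrate ∫(-2*z*sin(3*z)/3) dz by parts with u = z, dv = (-2*sin(3*z)/3) dz, so v = 2*cos(3*z)/9: now z**2*sin(3*z)/3 + 2*z*cos(3*z)/9 + ∫(-2*cos(3*z)/9) dz.
Step 3. Evaluate the standard form: now z**2*sin(3*z)/3 + 2*z*cos(3*z)/9 - 2*sin(3*z)/27.
Answer: z**2*sin(3*z)/3 + 2*z*cos(3*z)/9 - 2*sin(3*z)/27.


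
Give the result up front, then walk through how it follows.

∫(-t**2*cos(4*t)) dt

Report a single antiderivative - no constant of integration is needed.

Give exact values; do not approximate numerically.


The answer is -t**2*sin(4*t)/4 - t*cos(4*t)/8 + sin(4*t)/32.
Step 1. Integrate ∫(-t**2*cos(4*t)) dt by parts with u = t**2, dv = (-cos(4*t)) dt, so v = -sin(4*t)/4: now -t**2*sin(4*t)/4 + ∫(t*sin(4*t)/2) dt.
Step 2. Integrate ∫(t*sin(4*t)/2) dt by parts with u = t, dv = (sin(4*t)/2) dt, so v = -cos(4*t)/8: now -t**2*sin(4*t)/4 - t*cos(4*t)/8 + ∫(cos(4*t)/8) dt.
Step 3. Evaluate the standard form: now -t**2*sin(4*t)/4 - t*cos(4*t)/8 + sin(4*t)/32.
Answer: -t**2*sin(4*t)/4 - t*cos(4*t)/8 + sin(4*t)/32.


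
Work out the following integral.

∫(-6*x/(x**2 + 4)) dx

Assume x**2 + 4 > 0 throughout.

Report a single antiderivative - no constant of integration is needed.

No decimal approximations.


Answer: -3*log(x**2 + 4).


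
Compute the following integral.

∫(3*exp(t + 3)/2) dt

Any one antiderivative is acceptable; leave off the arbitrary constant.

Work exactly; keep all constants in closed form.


Answer: 3*exp(t + 3)/2.


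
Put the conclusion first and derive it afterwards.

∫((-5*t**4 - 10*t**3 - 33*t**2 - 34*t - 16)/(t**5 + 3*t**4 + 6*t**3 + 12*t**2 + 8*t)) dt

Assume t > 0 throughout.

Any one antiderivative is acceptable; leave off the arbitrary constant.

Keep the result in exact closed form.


The answer is -2*log(t) + 2*log(t + 1) - 5*log(t + 2) - 3*atan(t/2)/2.
Step 1. Decompose ∫((-5*t**4 - 10*t**3 - 33*t**2 - 34*t - 16)/(t**5 + 3*t**4 + 6*t**3 + 12*t**2 + 8*t)) dt by partial fractions, (-5*t**4 - 10*t**3 - 33*t**2 - 34*t - 16)/(t**5 + 3*t**4 + 6*t**3 + 12*t**2 + 8*t) = -3/(t**2 + 4) - 5/(t + 2) + 2/(t + 1) - 2/t: now ∫(-2/t) dt + ∫(2/(t + 1)) dt + ∫(-5/(t + 2)) dt + ∫(-3/(t**2 + 4)) dt.
Step 2. Evaluate the standard form [assuming t > -1]: now 2*log(t + 1) + ∫(-2/t) dt + ∫(-5/(t + 2)) dt + ∫(-3/(t**2 + 4)) dt.
Step 3. Evaluate the standard form [assuming t > 0]: now -2*log(t) + 2*log(t + 1) + ∫(-5/(t + 2)) dt + ∫(-3/(t**2 + 4)) dt.
Step 4. Evaluate the standard form [assuming t > -2]: now -2*log(t) + 2*log(t + 1) - 5*log(t + 2) + ∫(-3/(t**2 + 4)) dt.
Step 5. Evaluate the standard form: now -2*log(t) + 2*log(t + 1) - 5*log(t + 2) - 3*atan(t/2)/2.
Answer: -2*log(t) + 2*log(t + 1) - 5*log(t + 2) - 3*atan(t/2)/2.


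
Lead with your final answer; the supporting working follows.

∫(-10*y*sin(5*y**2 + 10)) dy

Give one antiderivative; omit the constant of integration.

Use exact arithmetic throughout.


The answer is cos(5*y**2 + 10).
Step 1. Substitute u = y**2 + 2, turning ∫(-10*y*sin(5*y**2 + 10)) dy into ∫(-5*sin(5*u)) du: now ∫(-5*sin(5*u)) du.
Step 2. Evaluate the standard form: now cos(5*u).
Step 3. Substitute back u = y**2 + 2: now cos(5*y**2 + 10).
Answer: cos(5*y**2 + 10).


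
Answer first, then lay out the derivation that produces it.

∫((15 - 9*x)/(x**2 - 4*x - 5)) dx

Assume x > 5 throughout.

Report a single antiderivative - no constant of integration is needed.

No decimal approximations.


The answer is -5*log(x - 5) - 4*log(x + 1).
Step 1. Decompose ∫((15 - 9*x)/(x**2 - 4*x - 5)) dx by partial fractions, (15 - 9*x)/(x**2 - 4*x - 5) = -4/(x + 1) - 5/(x - 5): now ∫(-5/(x - 5)) dx + ∫(-4/(x + 1)) dx.
Step 2. Evaluate the standard form [assuming x > 5]: now -5*log(x - 5) + ∫(-4/(x + 1)) dx.
Step 3. Evaluate the standard form [assuming x > -1]: now -5*log(x - 5) - 4*log(x + 1).
Answer: -5*log(x - 5) - 4*log(x + 1).


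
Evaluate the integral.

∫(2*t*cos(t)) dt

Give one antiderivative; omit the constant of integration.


Answer: 2*t*sin(t) + 2*cos(t).


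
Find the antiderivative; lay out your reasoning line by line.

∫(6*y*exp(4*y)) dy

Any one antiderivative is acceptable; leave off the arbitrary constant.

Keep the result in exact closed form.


Step 1. Integrate ∫(6*y*exp(4*y)) dy by parts with u = y, dv = (6*exp(4*y)) dy, so v = 3*exp(4*y)/2: now 3*y*exp(4*y)/2 + ∫(-3*exp(4*y)/2) dy.
Step 2. Evaluate the standard form: now 3*y*exp(4*y)/2 - 3*exp(4*y)/8.
Answer: 3*y*exp(4*y)/2 - 3*exp(4*y)/8.


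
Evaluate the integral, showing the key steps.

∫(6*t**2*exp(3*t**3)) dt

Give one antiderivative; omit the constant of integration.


Step 1. Substitute u = t**3, turning ∫(6*t**2*exp(3*t**3)) dt into ∫(2*exp(3*u)) du: now ∫(2*exp(3*u)) du.
Step 2. Evaluate the standard form: now 2*exp(3*u)/3.
Step 3. Substitute back u = t**3: now 2*exp(3*t**3)/3.
Answer: 2*exp(3*t**3)/3.


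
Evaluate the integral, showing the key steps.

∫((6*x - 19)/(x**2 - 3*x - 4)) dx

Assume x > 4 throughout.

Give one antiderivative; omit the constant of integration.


Step 1. Decompose ∫((6*x - 19)/(x**2 - 3*x - 4)) dx by partial fractions, (6*x - 19)/(x**2 - 3*x - 4) = 5/(x + 1) + 1/(x - 4): now ∫(1/(x - 4)) dx + ∫(5/(x + 1)) dx.
Step 2. Evaluate the standard form [assuming x > -1]: now 5*log(x + 1) + ∫(1/(x - 4)) dx.
Step 3. Evaluate the standard form [assuming x > 4]: now log(x - 4) + 5*log(x + 1).
Answer: log(x - 4) + 5*log(x + 1).


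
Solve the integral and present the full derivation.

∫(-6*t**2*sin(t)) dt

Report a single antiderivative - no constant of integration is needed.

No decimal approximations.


Step 1. Integrate ∫(-6*t**2*sin(t)) dt by parts with u = t**2, dv = (-6*sin(t)) dt, so v = 6*cos(t): now 6*t**2*cos(t) + ∫(-12*t*cos(t)) dt.
Step 2. Integrate ∫(-12*t*cos(t)) dt by parts with u = t, dv = (-12*cos(t)) dt, so v = -12*sin(t): now 6*t**2*cos(t) - 12*t*sin(t) + ∫(12*sin(t)) dt.
Step 3. Evaluate the standard form: now 6*t**2*cos(t) - 12*t*sin(t) - 12*cos(t).
Answer: 6*t**2*cos(t) - 12*t*sin(t) - 12*cos(t).


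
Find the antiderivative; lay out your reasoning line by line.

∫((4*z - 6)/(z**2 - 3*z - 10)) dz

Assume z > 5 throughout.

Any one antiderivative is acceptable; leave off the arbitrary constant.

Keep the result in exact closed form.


Step 1. Decompose ∫((4*z - 6)/(z**2 - 3*z - 10)) dz by partial fractions, (4*z - 6)/(z**2 - 3*z - 10) = 2/(z + 2) + 2/(z - 5): now ∫(2/(z - 5)) dz + ∫(2/(z + 2)) dz.
Step 2. Evaluate the standard form [assuming z > -2]: now 2*log(z + 2) + ∫(2/(z - 5)) dz.
Step 3. Evaluate the standard form [assuming z > 5]: now 2*log(z - 5) + 2*log(z + 2).
Answer: 2*log(z - 5) + 2*log(z + 2).


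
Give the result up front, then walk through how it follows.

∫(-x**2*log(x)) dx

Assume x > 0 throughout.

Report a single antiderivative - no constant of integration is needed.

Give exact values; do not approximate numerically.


The answer is -x**3*log(x)/3 + x**3/9.
Step 1. Integrate ∫(-x**2*log(x)) dx by parts with u = log(x), dv = (-x**2) dx, so v = -x**3/3 [assuming x > 0]: now -x**3*log(x)/3 + ∫(x**2/3) dx.
Step 2. Evaluate the standard form: now -x**3*log(x)/3 + x**3/9.
Answer: -x**3*log(x)/3 + x**3/9.


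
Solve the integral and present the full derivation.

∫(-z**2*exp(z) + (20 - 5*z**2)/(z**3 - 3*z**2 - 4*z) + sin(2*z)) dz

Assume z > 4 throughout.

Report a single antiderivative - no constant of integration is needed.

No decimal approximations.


Step 1. Rewrite: now ∫(-z**2*exp(z)) dz + ∫((20 - 5*z**2)/(z**3 - 3*z**2 - 4*z)) dz + ∫(sin(2*z)) dz.
Step 2. Decompose ∫((20 - 5*z**2)/(z**3 - 3*z**2 - 4*z)) dz by partial fractions, (20 - 5*z**2)/(z**3 - 3*z**2 - 4*z) = 3/(z + 1) - 3/(z - 4) - 5/z: now ∫(-5/z) dz + ∫(-z**2*exp(z)) dz + ∫(-3/(z - 4)) dz + ∫(3/(z + 1)) dz + ∫(sin(2*z)) dz.
Step 3. Evaluate the standard form [assuming z > 4]: now -3*log(z - 4) + ∫(-5/z) dz + ∫(-z**2*exp(z)) dz + ∫(3/(z + 1)) dz + ∫(sin(2*z)) dz.
Step 4. Evaluate the standard form [assuming z > 0]: now -5*log(z) - 3*log(z - 4) + ∫(-z**2*exp(z)) dz + ∫(3/(z + 1)) dz + ∫(sin(2*z)) dz.
Step 5. Evaluate the standard form [assuming z > -1]: now -5*log(z) - 3*log(z - 4) + 3*log(z + 1) + ∫(-z**2*exp(z)) dz + ∫(sin(2*z)) dz.
Step 6. Integrate ∫(-z**2*exp(z)) dz by parts with u = z**2, dv = (-exp(z)) dz, so v = -exp(z): now -z**2*exp(z) - 5*log(z) - 3*log(z - 4) + 3*log(z + 1) + ∫(2*z*exp(z)) dz + ∫(sin(2*z)) dz.
Step 7. Integrate ∫(2*z*exp(z)) dz by parts with u = z, dv = (2*exp(z)) dz, so v = 2*exp(z): now -z**2*exp(z) + 2*z*exp(z) - 5*log(z) - 3*log(z - 4) + 3*log(z + 1) + ∫(-2*exp(z)) dz + ∫(sin(2*z)) dz.
Step 8. Evaluate the standard form: now -z**2*exp(z) + 2*z*exp(z) - 2*exp(z) - 5*log(z) - 3*log(z - 4) + 3*log(z + 1) + ∫(sin(2*z)) dz.
Step 9. Evaluate the standard form: now -z**2*exp(z) + 2*z*exp(z) - 2*exp(z) - 5*log(z) - 3*log(z - 4) + 3*log(z + 1) - cos(2*z)/2.
Answer: -z**2*exp(z) + 2*z*exp(z) - 2*exp(z) - 5*log(z) - 3*log(z - 4) + 3*log(z + 1) - cos(2*z)/2.
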